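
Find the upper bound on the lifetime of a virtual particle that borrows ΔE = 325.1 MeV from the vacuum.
1.012 ys

Using the energy-time uncertainty principle:
ΔEΔt ≥ ℏ/2

For a virtual particle borrowing energy ΔE, the maximum lifetime is:
Δt_max = ℏ/(2ΔE)

Converting energy:
ΔE = 325.1 MeV = 5.209e-11 J

Δt_max = (1.055e-34 J·s) / (2 × 5.209e-11 J)
Δt_max = 1.012e-24 s = 1.012 ys

Virtual particles with higher borrowed energy exist for shorter times.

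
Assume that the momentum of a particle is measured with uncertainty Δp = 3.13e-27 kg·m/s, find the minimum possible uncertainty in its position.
16.846 nm

Using the Heisenberg uncertainty principle:
ΔxΔp ≥ ℏ/2

The minimum uncertainty in position is:
Δx_min = ℏ/(2Δp)
Δx_min = (1.055e-34 J·s) / (2 × 3.130e-27 kg·m/s)
Δx_min = 1.685e-08 m = 16.846 nm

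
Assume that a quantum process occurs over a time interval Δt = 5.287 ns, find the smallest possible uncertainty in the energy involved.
62.248 neV

Using the energy-time uncertainty principle:
ΔEΔt ≥ ℏ/2

The minimum uncertainty in energy is:
ΔE_min = ℏ/(2Δt)
ΔE_min = (1.055e-34 J·s) / (2 × 5.287e-09 s)
ΔE_min = 9.973e-27 J = 62.248 neV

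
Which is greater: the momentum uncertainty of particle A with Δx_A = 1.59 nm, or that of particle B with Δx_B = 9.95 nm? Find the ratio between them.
Particle A has the larger minimum momentum uncertainty, by a factor of 6.26.

For each particle, the minimum momentum uncertainty is Δp_min = ℏ/(2Δx):

Particle A: Δp_A = ℏ/(2×1.590e-09 m) = 3.316e-26 kg·m/s
Particle B: Δp_B = ℏ/(2×9.950e-09 m) = 5.299e-27 kg·m/s

Ratio: Δp_A/Δp_B = 6.26

Since Δp_min ∝ 1/Δx, the particle with smaller position uncertainty (A) has larger momentum uncertainty.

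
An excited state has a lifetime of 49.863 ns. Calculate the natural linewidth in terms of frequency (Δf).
1.596 MHz

Using the energy-time uncertainty principle and E = hf:
ΔEΔt ≥ ℏ/2
hΔf·Δt ≥ ℏ/2

The minimum frequency uncertainty is:
Δf = ℏ/(2hτ) = 1/(4πτ)
Δf = 1/(4π × 4.986e-08 s)
Δf = 1.596e+06 Hz = 1.596 MHz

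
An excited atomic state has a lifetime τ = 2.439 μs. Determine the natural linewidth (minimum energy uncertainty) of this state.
134.935 peV

Using the energy-time uncertainty principle:
ΔEΔt ≥ ℏ/2

The lifetime τ represents the time uncertainty Δt.
The natural linewidth (minimum energy uncertainty) is:

ΔE = ℏ/(2τ)
ΔE = (1.055e-34 J·s) / (2 × 2.439e-06 s)
ΔE = 2.162e-29 J = 134.935 peV

This natural linewidth limits the precision of spectroscopic measurements.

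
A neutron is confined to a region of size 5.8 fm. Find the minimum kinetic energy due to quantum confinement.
153.993 keV

Using the uncertainty principle:

1. Position uncertainty: Δx ≈ 5.800e-15 m
2. Minimum momentum uncertainty: Δp = ℏ/(2Δx) = 9.091e-21 kg·m/s
3. Minimum kinetic energy:
   KE = (Δp)²/(2m) = (9.091e-21)²/(2 × 1.675e-27 kg)
   KE = 2.467e-14 J = 153.993 keV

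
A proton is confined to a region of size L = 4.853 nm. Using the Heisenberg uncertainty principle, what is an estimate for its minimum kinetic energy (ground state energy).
220.259 neV

Using the uncertainty principle to estimate ground state energy:

1. The position uncertainty is approximately the confinement size:
   Δx ≈ L = 4.853e-09 m

2. From ΔxΔp ≥ ℏ/2, the minimum momentum uncertainty is:
   Δp ≈ ℏ/(2L) = 1.087e-26 kg·m/s

3. The kinetic energy is approximately:
   KE ≈ (Δp)²/(2m) = (1.087e-26)²/(2 × 1.673e-27 kg)
   KE ≈ 3.529e-26 J = 220.259 neV

This is an order-of-magnitude estimate of the ground state energy.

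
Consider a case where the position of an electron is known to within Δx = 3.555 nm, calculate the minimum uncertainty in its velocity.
16.282 km/s

Using the Heisenberg uncertainty principle and Δp = mΔv:
ΔxΔp ≥ ℏ/2
Δx(mΔv) ≥ ℏ/2

The minimum uncertainty in velocity is:
Δv_min = ℏ/(2mΔx)
Δv_min = (1.055e-34 J·s) / (2 × 9.109e-31 kg × 3.555e-09 m)
Δv_min = 1.628e+04 m/s = 16.282 km/s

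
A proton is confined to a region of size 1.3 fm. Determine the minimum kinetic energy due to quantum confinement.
3.069 MeV

Using the uncertainty principle:

1. Position uncertainty: Δx ≈ 1.300e-15 m
2. Minimum momentum uncertainty: Δp = ℏ/(2Δx) = 4.056e-20 kg·m/s
3. Minimum kinetic energy:
   KE = (Δp)²/(2m) = (4.056e-20)²/(2 × 1.673e-27 kg)
   KE = 4.918e-13 J = 3.069 MeV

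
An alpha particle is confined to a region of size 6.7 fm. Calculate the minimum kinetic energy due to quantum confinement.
29.089 keV

Using the uncertainty principle:

1. Position uncertainty: Δx ≈ 6.700e-15 m
2. Minimum momentum uncertainty: Δp = ℏ/(2Δx) = 7.870e-21 kg·m/s
3. Minimum kinetic energy:
   KE = (Δp)²/(2m) = (7.870e-21)²/(2 × 6.645e-27 kg)
   KE = 4.661e-15 J = 29.089 keV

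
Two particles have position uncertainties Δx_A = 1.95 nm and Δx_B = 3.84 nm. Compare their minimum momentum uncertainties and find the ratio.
Particle A has the larger minimum momentum uncertainty, by a factor of 1.97.

For each particle, the minimum momentum uncertainty is Δp_min = ℏ/(2Δx):

Particle A: Δp_A = ℏ/(2×1.950e-09 m) = 2.704e-26 kg·m/s
Particle B: Δp_B = ℏ/(2×3.840e-09 m) = 1.373e-26 kg·m/s

Ratio: Δp_A/Δp_B = 1.97

Since Δp_min ∝ 1/Δx, the particle with smaller position uncertainty (A) has larger momentum uncertainty.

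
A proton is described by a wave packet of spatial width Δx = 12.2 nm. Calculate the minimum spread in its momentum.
4.322 × 10^-27 kg·m/s

For a wave packet, the spatial width Δx and momentum spread Δp are related by the uncertainty principle:
ΔxΔp ≥ ℏ/2

The minimum momentum spread is:
Δp_min = ℏ/(2Δx)
Δp_min = (1.055e-34 J·s) / (2 × 1.220e-08 m)
Δp_min = 4.322e-27 kg·m/s

A wave packet cannot have both a well-defined position and well-defined momentum.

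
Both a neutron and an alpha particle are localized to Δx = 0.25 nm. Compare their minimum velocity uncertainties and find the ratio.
The neutron has the larger minimum velocity uncertainty, by a ratio of 4.0.

For both particles, Δp_min = ℏ/(2Δx) = 2.109e-25 kg·m/s (same for both).

The velocity uncertainty is Δv = Δp/m:
- neutron: Δv = 2.109e-25 / 1.675e-27 = 1.259e+02 m/s = 125.924 m/s
- alpha particle: Δv = 2.109e-25 / 6.645e-27 = 3.174e+01 m/s = 31.742 m/s

Ratio: 1.259e+02 / 3.174e+01 = 4.0

The lighter particle has larger velocity uncertainty because Δv ∝ 1/m.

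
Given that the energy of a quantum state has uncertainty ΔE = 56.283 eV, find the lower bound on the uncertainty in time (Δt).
5.847 as

Using the energy-time uncertainty principle:
ΔEΔt ≥ ℏ/2

The minimum uncertainty in time is:
Δt_min = ℏ/(2ΔE)
Δt_min = (1.055e-34 J·s) / (2 × 9.018e-18 J)
Δt_min = 5.847e-18 s = 5.847 as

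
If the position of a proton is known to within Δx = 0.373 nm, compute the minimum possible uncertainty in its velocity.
84.516 m/s

Using the Heisenberg uncertainty principle and Δp = mΔv:
ΔxΔp ≥ ℏ/2
Δx(mΔv) ≥ ℏ/2

The minimum uncertainty in velocity is:
Δv_min = ℏ/(2mΔx)
Δv_min = (1.055e-34 J·s) / (2 × 1.673e-27 kg × 3.730e-10 m)
Δv_min = 8.452e+01 m/s = 84.516 m/s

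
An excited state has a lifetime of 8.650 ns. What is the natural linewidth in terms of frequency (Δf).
9.200 MHz

Using the energy-time uncertainty principle and E = hf:
ΔEΔt ≥ ℏ/2
hΔf·Δt ≥ ℏ/2

The minimum frequency uncertainty is:
Δf = ℏ/(2hτ) = 1/(4πτ)
Δf = 1/(4π × 8.650e-09 s)
Δf = 9.200e+06 Hz = 9.200 MHz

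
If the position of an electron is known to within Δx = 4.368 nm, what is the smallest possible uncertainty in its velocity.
13.252 km/s

Using the Heisenberg uncertainty principle and Δp = mΔv:
ΔxΔp ≥ ℏ/2
Δx(mΔv) ≥ ℏ/2

The minimum uncertainty in velocity is:
Δv_min = ℏ/(2mΔx)
Δv_min = (1.055e-34 J·s) / (2 × 9.109e-31 kg × 4.368e-09 m)
Δv_min = 1.325e+04 m/s = 13.252 km/s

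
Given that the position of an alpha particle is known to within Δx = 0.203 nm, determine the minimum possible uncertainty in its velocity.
39.091 m/s

Using the Heisenberg uncertainty principle and Δp = mΔv:
ΔxΔp ≥ ℏ/2
Δx(mΔv) ≥ ℏ/2

The minimum uncertainty in velocity is:
Δv_min = ℏ/(2mΔx)
Δv_min = (1.055e-34 J·s) / (2 × 6.645e-27 kg × 2.030e-10 m)
Δv_min = 3.909e+01 m/s = 39.091 m/s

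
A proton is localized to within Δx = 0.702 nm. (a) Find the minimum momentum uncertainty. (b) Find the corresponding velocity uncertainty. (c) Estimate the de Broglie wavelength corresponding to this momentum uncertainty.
(a) Δp_min = 7.511 × 10^-26 kg·m/s
(b) Δv_min = 44.907 m/s
(c) λ_dB = 8.822 nm

Step-by-step:

(a) From the uncertainty principle:
Δp_min = ℏ/(2Δx) = (1.055e-34 J·s)/(2 × 7.020e-10 m) = 7.511e-26 kg·m/s

(b) The velocity uncertainty:
Δv = Δp/m = (7.511e-26 kg·m/s)/(1.673e-27 kg) = 4.491e+01 m/s = 44.907 m/s

(c) The de Broglie wavelength for this momentum:
λ = h/p = (6.626e-34 J·s)/(7.511e-26 kg·m/s) = 8.822e-09 m = 8.822 nm

Note: The de Broglie wavelength is comparable to the localization size, as expected from wave-particle duality.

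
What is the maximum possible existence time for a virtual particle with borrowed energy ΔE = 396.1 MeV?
8.309 × 10^-25 s

Using the energy-time uncertainty principle:
ΔEΔt ≥ ℏ/2

For a virtual particle borrowing energy ΔE, the maximum lifetime is:
Δt_max = ℏ/(2ΔE)

Converting energy:
ΔE = 396.1 MeV = 6.346e-11 J

Δt_max = (1.055e-34 J·s) / (2 × 6.346e-11 J)
Δt_max = 8.309e-25 s = 8.309 × 10^-25 s

Virtual particles with higher borrowed energy exist for shorter times.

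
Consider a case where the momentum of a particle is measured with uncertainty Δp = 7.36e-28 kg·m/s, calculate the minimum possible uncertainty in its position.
71.642 nm

Using the Heisenberg uncertainty principle:
ΔxΔp ≥ ℏ/2

The minimum uncertainty in position is:
Δx_min = ℏ/(2Δp)
Δx_min = (1.055e-34 J·s) / (2 × 7.360e-28 kg·m/s)
Δx_min = 7.164e-08 m = 71.642 nm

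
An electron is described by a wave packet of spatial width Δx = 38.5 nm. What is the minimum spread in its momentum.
1.370 × 10^-27 kg·m/s

For a wave packet, the spatial width Δx and momentum spread Δp are related by the uncertainty principle:
ΔxΔp ≥ ℏ/2

The minimum momentum spread is:
Δp_min = ℏ/(2Δx)
Δp_min = (1.055e-34 J·s) / (2 × 3.850e-08 m)
Δp_min = 1.370e-27 kg·m/s

A wave packet cannot have both a well-defined position and well-defined momentum.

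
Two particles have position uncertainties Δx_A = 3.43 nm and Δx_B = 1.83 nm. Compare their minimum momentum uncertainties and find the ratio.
Particle B has the larger minimum momentum uncertainty, by a factor of 1.87.

For each particle, the minimum momentum uncertainty is Δp_min = ℏ/(2Δx):

Particle A: Δp_A = ℏ/(2×3.430e-09 m) = 1.537e-26 kg·m/s
Particle B: Δp_B = ℏ/(2×1.830e-09 m) = 2.881e-26 kg·m/s

Ratio: Δp_B/Δp_A = 1.87

Since Δp_min ∝ 1/Δx, the particle with smaller position uncertainty (B) has larger momentum uncertainty.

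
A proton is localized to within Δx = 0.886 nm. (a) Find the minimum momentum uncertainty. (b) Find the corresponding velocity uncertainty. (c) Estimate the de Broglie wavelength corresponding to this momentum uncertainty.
(a) Δp_min = 5.951 × 10^-26 kg·m/s
(b) Δv_min = 35.581 m/s
(c) λ_dB = 11.134 nm

Step-by-step:

(a) From the uncertainty principle:
Δp_min = ℏ/(2Δx) = (1.055e-34 J·s)/(2 × 8.860e-10 m) = 5.951e-26 kg·m/s

(b) The velocity uncertainty:
Δv = Δp/m = (5.951e-26 kg·m/s)/(1.673e-27 kg) = 3.558e+01 m/s = 35.581 m/s

(c) The de Broglie wavelength for this momentum:
λ = h/p = (6.626e-34 J·s)/(5.951e-26 kg·m/s) = 1.113e-08 m = 11.134 nm

Note: The de Broglie wavelength is comparable to the localization size, as expected from wave-particle duality.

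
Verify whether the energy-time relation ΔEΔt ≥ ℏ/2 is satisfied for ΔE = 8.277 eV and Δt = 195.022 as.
Yes, it satisfies the uncertainty relation.

Calculate the product ΔEΔt:
ΔE = 8.277 eV = 1.326e-18 J
ΔEΔt = (1.326e-18 J) × (1.950e-16 s)
ΔEΔt = 2.586e-34 J·s

Compare to the minimum allowed value ℏ/2:
ℏ/2 = 5.273e-35 J·s

Since ΔEΔt = 2.586e-34 J·s ≥ 5.273e-35 J·s = ℏ/2,
this satisfies the uncertainty relation.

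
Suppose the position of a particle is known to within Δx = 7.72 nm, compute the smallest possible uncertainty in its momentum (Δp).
6.830 × 10^-27 kg·m/s

Using the Heisenberg uncertainty principle:
ΔxΔp ≥ ℏ/2

The minimum uncertainty in momentum is:
Δp_min = ℏ/(2Δx)
Δp_min = (1.055e-34 J·s) / (2 × 7.720e-09 m)
Δp_min = 6.830e-27 kg·m/s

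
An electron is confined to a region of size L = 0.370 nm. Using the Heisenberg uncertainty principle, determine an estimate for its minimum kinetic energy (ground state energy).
69.576 meV

Using the uncertainty principle to estimate ground state energy:

1. The position uncertainty is approximately the confinement size:
   Δx ≈ L = 3.700e-10 m

2. From ΔxΔp ≥ ℏ/2, the minimum momentum uncertainty is:
   Δp ≈ ℏ/(2L) = 1.425e-25 kg·m/s

3. The kinetic energy is approximately:
   KE ≈ (Δp)²/(2m) = (1.425e-25)²/(2 × 9.109e-31 kg)
   KE ≈ 1.115e-20 J = 69.576 meV

This is an order-of-magnitude estimate of the ground state energy.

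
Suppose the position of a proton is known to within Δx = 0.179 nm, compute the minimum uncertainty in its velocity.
176.115 m/s

Using the Heisenberg uncertainty principle and Δp = mΔv:
ΔxΔp ≥ ℏ/2
Δx(mΔv) ≥ ℏ/2

The minimum uncertainty in velocity is:
Δv_min = ℏ/(2mΔx)
Δv_min = (1.055e-34 J·s) / (2 × 1.673e-27 kg × 1.790e-10 m)
Δv_min = 1.761e+02 m/s = 176.115 m/s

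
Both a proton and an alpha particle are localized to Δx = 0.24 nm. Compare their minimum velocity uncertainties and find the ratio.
The proton has the larger minimum velocity uncertainty, by a ratio of 4.0.

For both particles, Δp_min = ℏ/(2Δx) = 2.197e-25 kg·m/s (same for both).

The velocity uncertainty is Δv = Δp/m:
- proton: Δv = 2.197e-25 / 1.673e-27 = 1.314e+02 m/s = 131.352 m/s
- alpha particle: Δv = 2.197e-25 / 6.645e-27 = 3.306e+01 m/s = 33.065 m/s

Ratio: 1.314e+02 / 3.306e+01 = 4.0

The lighter particle has larger velocity uncertainty because Δv ∝ 1/m.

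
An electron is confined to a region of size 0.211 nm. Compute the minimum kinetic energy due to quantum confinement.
213.943 meV

Using the uncertainty principle:

1. Position uncertainty: Δx ≈ 2.110e-10 m
2. Minimum momentum uncertainty: Δp = ℏ/(2Δx) = 2.499e-25 kg·m/s
3. Minimum kinetic energy:
   KE = (Δp)²/(2m) = (2.499e-25)²/(2 × 9.109e-31 kg)
   KE = 3.428e-20 J = 213.943 meV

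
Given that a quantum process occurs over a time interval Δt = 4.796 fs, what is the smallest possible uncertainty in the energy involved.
68.621 meV

Using the energy-time uncertainty principle:
ΔEΔt ≥ ℏ/2

The minimum uncertainty in energy is:
ΔE_min = ℏ/(2Δt)
ΔE_min = (1.055e-34 J·s) / (2 × 4.796e-15 s)
ΔE_min = 1.099e-20 J = 68.621 meV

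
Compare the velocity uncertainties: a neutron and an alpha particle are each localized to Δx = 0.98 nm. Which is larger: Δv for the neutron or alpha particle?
The neutron has the larger minimum velocity uncertainty, by a ratio of 4.0.

For both particles, Δp_min = ℏ/(2Δx) = 5.380e-26 kg·m/s (same for both).

The velocity uncertainty is Δv = Δp/m:
- neutron: Δv = 5.380e-26 / 1.675e-27 = 3.212e+01 m/s = 32.124 m/s
- alpha particle: Δv = 5.380e-26 / 6.645e-27 = 8.097e+00 m/s = 8.097 m/s

Ratio: 3.212e+01 / 8.097e+00 = 4.0

The lighter particle has larger velocity uncertainty because Δv ∝ 1/m.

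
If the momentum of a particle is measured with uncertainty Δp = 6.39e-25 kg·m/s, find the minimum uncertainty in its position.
82.517 pm

Using the Heisenberg uncertainty principle:
ΔxΔp ≥ ℏ/2

The minimum uncertainty in position is:
Δx_min = ℏ/(2Δp)
Δx_min = (1.055e-34 J·s) / (2 × 6.390e-25 kg·m/s)
Δx_min = 8.252e-11 m = 82.517 pm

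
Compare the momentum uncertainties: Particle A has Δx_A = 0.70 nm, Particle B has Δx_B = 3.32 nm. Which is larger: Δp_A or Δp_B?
Particle A has the larger minimum momentum uncertainty, by a factor of 4.74.

For each particle, the minimum momentum uncertainty is Δp_min = ℏ/(2Δx):

Particle A: Δp_A = ℏ/(2×7.000e-10 m) = 7.533e-26 kg·m/s
Particle B: Δp_B = ℏ/(2×3.320e-09 m) = 1.588e-26 kg·m/s

Ratio: Δp_A/Δp_B = 4.74

Since Δp_min ∝ 1/Δx, the particle with smaller position uncertainty (A) has larger momentum uncertainty.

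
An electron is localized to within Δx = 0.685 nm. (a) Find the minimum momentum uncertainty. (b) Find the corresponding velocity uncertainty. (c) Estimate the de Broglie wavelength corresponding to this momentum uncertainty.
(a) Δp_min = 7.698 × 10^-26 kg·m/s
(b) Δv_min = 84.502 km/s
(c) λ_dB = 8.608 nm

Step-by-step:

(a) From the uncertainty principle:
Δp_min = ℏ/(2Δx) = (1.055e-34 J·s)/(2 × 6.850e-10 m) = 7.698e-26 kg·m/s

(b) The velocity uncertainty:
Δv = Δp/m = (7.698e-26 kg·m/s)/(9.109e-31 kg) = 8.450e+04 m/s = 84.502 km/s

(c) The de Broglie wavelength for this momentum:
λ = h/p = (6.626e-34 J·s)/(7.698e-26 kg·m/s) = 8.608e-09 m = 8.608 nm

Note: The de Broglie wavelength is comparable to the localization size, as expected from wave-particle duality.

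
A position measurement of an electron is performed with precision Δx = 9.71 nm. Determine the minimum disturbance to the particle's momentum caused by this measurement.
5.430 × 10^-27 kg·m/s

The uncertainty principle implies that measuring position disturbs momentum:
ΔxΔp ≥ ℏ/2

When we measure position with precision Δx, we necessarily introduce a momentum uncertainty:
Δp ≥ ℏ/(2Δx)
Δp_min = (1.055e-34 J·s) / (2 × 9.710e-09 m)
Δp_min = 5.430e-27 kg·m/s

The more precisely we measure position, the greater the momentum disturbance.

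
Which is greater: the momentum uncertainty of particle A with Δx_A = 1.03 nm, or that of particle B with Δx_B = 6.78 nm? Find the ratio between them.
Particle A has the larger minimum momentum uncertainty, by a factor of 6.58.

For each particle, the minimum momentum uncertainty is Δp_min = ℏ/(2Δx):

Particle A: Δp_A = ℏ/(2×1.030e-09 m) = 5.119e-26 kg·m/s
Particle B: Δp_B = ℏ/(2×6.780e-09 m) = 7.777e-27 kg·m/s

Ratio: Δp_A/Δp_B = 6.58

Since Δp_min ∝ 1/Δx, the particle with smaller position uncertainty (A) has larger momentum uncertainty.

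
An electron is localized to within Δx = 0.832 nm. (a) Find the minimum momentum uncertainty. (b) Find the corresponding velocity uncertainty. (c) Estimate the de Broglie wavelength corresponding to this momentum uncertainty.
(a) Δp_min = 6.338 × 10^-26 kg·m/s
(b) Δv_min = 69.572 km/s
(c) λ_dB = 10.455 nm

Step-by-step:

(a) From the uncertainty principle:
Δp_min = ℏ/(2Δx) = (1.055e-34 J·s)/(2 × 8.320e-10 m) = 6.338e-26 kg·m/s

(b) The velocity uncertainty:
Δv = Δp/m = (6.338e-26 kg·m/s)/(9.109e-31 kg) = 6.957e+04 m/s = 69.572 km/s

(c) The de Broglie wavelength for this momentum:
λ = h/p = (6.626e-34 J·s)/(6.338e-26 kg·m/s) = 1.046e-08 m = 10.455 nm

Note: The de Broglie wavelength is comparable to the localization size, as expected from wave-particle duality.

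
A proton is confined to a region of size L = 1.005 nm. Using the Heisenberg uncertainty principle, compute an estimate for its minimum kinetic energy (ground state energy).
5.136 μeV

Using the uncertainty principle to estimate ground state energy:

1. The position uncertainty is approximately the confinement size:
   Δx ≈ L = 1.005e-09 m

2. From ΔxΔp ≥ ℏ/2, the minimum momentum uncertainty is:
   Δp ≈ ℏ/(2L) = 5.247e-26 kg·m/s

3. The kinetic energy is approximately:
   KE ≈ (Δp)²/(2m) = (5.247e-26)²/(2 × 1.673e-27 kg)
   KE ≈ 8.229e-25 J = 5.136 μeV

This is an order-of-magnitude estimate of the ground state energy.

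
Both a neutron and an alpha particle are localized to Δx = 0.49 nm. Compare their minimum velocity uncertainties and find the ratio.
The neutron has the larger minimum velocity uncertainty, by a ratio of 4.0.

For both particles, Δp_min = ℏ/(2Δx) = 1.076e-25 kg·m/s (same for both).

The velocity uncertainty is Δv = Δp/m:
- neutron: Δv = 1.076e-25 / 1.675e-27 = 6.425e+01 m/s = 64.247 m/s
- alpha particle: Δv = 1.076e-25 / 6.645e-27 = 1.619e+01 m/s = 16.195 m/s

Ratio: 6.425e+01 / 1.619e+01 = 4.0

The lighter particle has larger velocity uncertainty because Δv ∝ 1/m.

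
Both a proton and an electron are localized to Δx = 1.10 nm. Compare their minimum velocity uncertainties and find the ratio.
The electron has the larger minimum velocity uncertainty, by a ratio of 1836.2.

For both particles, Δp_min = ℏ/(2Δx) = 4.794e-26 kg·m/s (same for both).

The velocity uncertainty is Δv = Δp/m:
- proton: Δv = 4.794e-26 / 1.673e-27 = 2.866e+01 m/s = 28.659 m/s
- electron: Δv = 4.794e-26 / 9.109e-31 = 5.262e+04 m/s = 52.622 km/s

Ratio: 5.262e+04 / 2.866e+01 = 1836.2

The lighter particle has larger velocity uncertainty because Δv ∝ 1/m.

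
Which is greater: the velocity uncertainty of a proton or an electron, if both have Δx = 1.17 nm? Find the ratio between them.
The electron has the larger minimum velocity uncertainty, by a ratio of 1836.2.

For both particles, Δp_min = ℏ/(2Δx) = 4.507e-26 kg·m/s (same for both).

The velocity uncertainty is Δv = Δp/m:
- proton: Δv = 4.507e-26 / 1.673e-27 = 2.694e+01 m/s = 26.944 m/s
- electron: Δv = 4.507e-26 / 9.109e-31 = 4.947e+04 m/s = 49.473 km/s

Ratio: 4.947e+04 / 2.694e+01 = 1836.2

The lighter particle has larger velocity uncertainty because Δv ∝ 1/m.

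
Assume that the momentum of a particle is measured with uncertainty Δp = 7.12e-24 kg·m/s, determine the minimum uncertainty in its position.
7.406 pm

Using the Heisenberg uncertainty principle:
ΔxΔp ≥ ℏ/2

The minimum uncertainty in position is:
Δx_min = ℏ/(2Δp)
Δx_min = (1.055e-34 J·s) / (2 × 7.120e-24 kg·m/s)
Δx_min = 7.406e-12 m = 7.406 pm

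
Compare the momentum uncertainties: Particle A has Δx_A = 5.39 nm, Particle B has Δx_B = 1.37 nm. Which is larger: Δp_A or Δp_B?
Particle B has the larger minimum momentum uncertainty, by a factor of 3.93.

For each particle, the minimum momentum uncertainty is Δp_min = ℏ/(2Δx):

Particle A: Δp_A = ℏ/(2×5.390e-09 m) = 9.783e-27 kg·m/s
Particle B: Δp_B = ℏ/(2×1.370e-09 m) = 3.849e-26 kg·m/s

Ratio: Δp_B/Δp_A = 3.93

Since Δp_min ∝ 1/Δx, the particle with smaller position uncertainty (B) has larger momentum uncertainty.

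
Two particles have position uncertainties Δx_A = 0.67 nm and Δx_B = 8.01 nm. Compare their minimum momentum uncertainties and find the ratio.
Particle A has the larger minimum momentum uncertainty, by a factor of 11.96.

For each particle, the minimum momentum uncertainty is Δp_min = ℏ/(2Δx):

Particle A: Δp_A = ℏ/(2×6.700e-10 m) = 7.870e-26 kg·m/s
Particle B: Δp_B = ℏ/(2×8.010e-09 m) = 6.583e-27 kg·m/s

Ratio: Δp_A/Δp_B = 11.96

Since Δp_min ∝ 1/Δx, the particle with smaller position uncertainty (A) has larger momentum uncertainty.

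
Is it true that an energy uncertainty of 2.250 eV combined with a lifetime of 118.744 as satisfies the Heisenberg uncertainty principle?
No, it violates the uncertainty relation.

Calculate the product ΔEΔt:
ΔE = 2.250 eV = 3.605e-19 J
ΔEΔt = (3.605e-19 J) × (1.187e-16 s)
ΔEΔt = 4.281e-35 J·s

Compare to the minimum allowed value ℏ/2:
ℏ/2 = 5.273e-35 J·s

Since ΔEΔt = 4.281e-35 J·s < 5.273e-35 J·s = ℏ/2,
this violates the uncertainty relation.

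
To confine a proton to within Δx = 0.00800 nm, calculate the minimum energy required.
81.054 meV

Localizing a particle requires giving it sufficient momentum uncertainty:

1. From uncertainty principle: Δp ≥ ℏ/(2Δx)
   Δp_min = (1.055e-34 J·s) / (2 × 8.000e-12 m)
   Δp_min = 6.591e-24 kg·m/s

2. This momentum uncertainty corresponds to kinetic energy:
   KE ≈ (Δp)²/(2m) = (6.591e-24)²/(2 × 1.673e-27 kg)
   KE = 1.299e-20 J = 81.054 meV

Tighter localization requires more energy.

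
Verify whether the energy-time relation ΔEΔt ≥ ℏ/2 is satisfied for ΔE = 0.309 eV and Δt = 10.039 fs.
Yes, it satisfies the uncertainty relation.

Calculate the product ΔEΔt:
ΔE = 0.309 eV = 4.951e-20 J
ΔEΔt = (4.951e-20 J) × (1.004e-14 s)
ΔEΔt = 4.970e-34 J·s

Compare to the minimum allowed value ℏ/2:
ℏ/2 = 5.273e-35 J·s

Since ΔEΔt = 4.970e-34 J·s ≥ 5.273e-35 J·s = ℏ/2,
this satisfies the uncertainty relation.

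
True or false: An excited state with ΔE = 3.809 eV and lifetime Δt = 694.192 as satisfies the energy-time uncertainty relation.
Yes, it satisfies the uncertainty relation.

Calculate the product ΔEΔt:
ΔE = 3.809 eV = 6.103e-19 J
ΔEΔt = (6.103e-19 J) × (6.942e-16 s)
ΔEΔt = 4.236e-34 J·s

Compare to the minimum allowed value ℏ/2:
ℏ/2 = 5.273e-35 J·s

Since ΔEΔt = 4.236e-34 J·s ≥ 5.273e-35 J·s = ℏ/2,
this satisfies the uncertainty relation.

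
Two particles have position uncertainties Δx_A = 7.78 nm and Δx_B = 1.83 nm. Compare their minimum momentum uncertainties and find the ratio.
Particle B has the larger minimum momentum uncertainty, by a factor of 4.25.

For each particle, the minimum momentum uncertainty is Δp_min = ℏ/(2Δx):

Particle A: Δp_A = ℏ/(2×7.780e-09 m) = 6.777e-27 kg·m/s
Particle B: Δp_B = ℏ/(2×1.830e-09 m) = 2.881e-26 kg·m/s

Ratio: Δp_B/Δp_A = 4.25

Since Δp_min ∝ 1/Δx, the particle with smaller position uncertainty (B) has larger momentum uncertainty.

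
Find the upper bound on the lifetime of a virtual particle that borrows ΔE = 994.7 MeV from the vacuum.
3.309 × 10^-25 s

Using the energy-time uncertainty principle:
ΔEΔt ≥ ℏ/2

For a virtual particle borrowing energy ΔE, the maximum lifetime is:
Δt_max = ℏ/(2ΔE)

Converting energy:
ΔE = 994.7 MeV = 1.594e-10 J

Δt_max = (1.055e-34 J·s) / (2 × 1.594e-10 J)
Δt_max = 3.309e-25 s = 3.309 × 10^-25 s

Virtual particles with higher borrowed energy exist for shorter times.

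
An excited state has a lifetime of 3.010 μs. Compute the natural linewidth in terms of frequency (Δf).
26.438 kHz

Using the energy-time uncertainty principle and E = hf:
ΔEΔt ≥ ℏ/2
hΔf·Δt ≥ ℏ/2

The minimum frequency uncertainty is:
Δf = ℏ/(2hτ) = 1/(4πτ)
Δf = 1/(4π × 3.010e-06 s)
Δf = 2.644e+04 Hz = 26.438 kHz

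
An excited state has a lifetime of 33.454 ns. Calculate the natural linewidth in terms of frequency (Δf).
2.379 MHz

Using the energy-time uncertainty principle and E = hf:
ΔEΔt ≥ ℏ/2
hΔf·Δt ≥ ℏ/2

The minimum frequency uncertainty is:
Δf = ℏ/(2hτ) = 1/(4πτ)
Δf = 1/(4π × 3.345e-08 s)
Δf = 2.379e+06 Hz = 2.379 MHz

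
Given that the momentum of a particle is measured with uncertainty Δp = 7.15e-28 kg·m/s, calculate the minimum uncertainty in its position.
73.746 nm

Using the Heisenberg uncertainty principle:
ΔxΔp ≥ ℏ/2

The minimum uncertainty in position is:
Δx_min = ℏ/(2Δp)
Δx_min = (1.055e-34 J·s) / (2 × 7.150e-28 kg·m/s)
Δx_min = 7.375e-08 m = 73.746 nm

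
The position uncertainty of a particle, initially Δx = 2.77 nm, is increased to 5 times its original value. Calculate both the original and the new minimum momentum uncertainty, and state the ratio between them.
Original Δp_min = 1.904 × 10^-26 kg·m/s; new Δp'_min = 3.807 × 10^-27 kg·m/s; ratio Δp'_min/Δp_min = 1/5.

From the uncertainty principle ΔxΔp ≥ ℏ/2, the minimum momentum uncertainty is Δp_min = ℏ/(2Δx).

Original (Δx = 2.77 nm = 2.770e-09 m):
Δp_min = (1.055e-34 J·s)/(2 × 2.770e-09 m) = 1.904e-26 kg·m/s

When Δx → 5Δx:
Δp'_min = ℏ/(2 × 5Δx) = (1/5) × ℏ/(2Δx) = (1/5) × Δp_min
Δp'_min = 1/5 × 1.904e-26 kg·m/s = 3.807e-27 kg·m/s

Since Δp_min ∝ 1/Δx, when Δx is increased to 5 times its original value, Δp_min decreases to 1/5 of its original value.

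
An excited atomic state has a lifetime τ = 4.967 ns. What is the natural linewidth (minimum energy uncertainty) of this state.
66.259 neV

Using the energy-time uncertainty principle:
ΔEΔt ≥ ℏ/2

The lifetime τ represents the time uncertainty Δt.
The natural linewidth (minimum energy uncertainty) is:

ΔE = ℏ/(2τ)
ΔE = (1.055e-34 J·s) / (2 × 4.967e-09 s)
ΔE = 1.062e-26 J = 66.259 neV

This natural linewidth limits the precision of spectroscopic measurements.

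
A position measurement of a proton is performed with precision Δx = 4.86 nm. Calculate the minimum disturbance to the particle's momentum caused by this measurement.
1.085 × 10^-26 kg·m/s

The uncertainty principle implies that measuring position disturbs momentum:
ΔxΔp ≥ ℏ/2

When we measure position with precision Δx, we necessarily introduce a momentum uncertainty:
Δp ≥ ℏ/(2Δx)
Δp_min = (1.055e-34 J·s) / (2 × 4.860e-09 m)
Δp_min = 1.085e-26 kg·m/s

The more precisely we measure position, the greater the momentum disturbance.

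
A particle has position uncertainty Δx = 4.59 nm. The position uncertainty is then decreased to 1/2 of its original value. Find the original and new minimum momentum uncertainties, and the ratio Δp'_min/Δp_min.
Original Δp_min = 1.149 × 10^-26 kg·m/s; new Δp'_min = 2.298 × 10^-26 kg·m/s; ratio Δp'_min/Δp_min = 2.

From the uncertainty principle ΔxΔp ≥ ℏ/2, the minimum momentum uncertainty is Δp_min = ℏ/(2Δx).

Original (Δx = 4.59 nm = 4.590e-09 m):
Δp_min = (1.055e-34 J·s)/(2 × 4.590e-09 m) = 1.149e-26 kg·m/s

When Δx → (1/2)Δx:
Δp'_min = ℏ/(2 × (1/2)Δx) = 2 × ℏ/(2Δx) = 2 × Δp_min
Δp'_min = 2 × 1.149e-26 kg·m/s = 2.298e-26 kg·m/s

Since Δp_min ∝ 1/Δx, when Δx is decreased to 1/2 of its original value, Δp_min increases to 2 times its original value.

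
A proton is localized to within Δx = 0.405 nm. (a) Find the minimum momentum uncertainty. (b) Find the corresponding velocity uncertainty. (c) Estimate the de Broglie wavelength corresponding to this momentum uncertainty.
(a) Δp_min = 1.302 × 10^-25 kg·m/s
(b) Δv_min = 77.838 m/s
(c) λ_dB = 5.089 nm

Step-by-step:

(a) From the uncertainty principle:
Δp_min = ℏ/(2Δx) = (1.055e-34 J·s)/(2 × 4.050e-10 m) = 1.302e-25 kg·m/s

(b) The velocity uncertainty:
Δv = Δp/m = (1.302e-25 kg·m/s)/(1.673e-27 kg) = 7.784e+01 m/s = 77.838 m/s

(c) The de Broglie wavelength for this momentum:
λ = h/p = (6.626e-34 J·s)/(1.302e-25 kg·m/s) = 5.089e-09 m = 5.089 nm

Note: The de Broglie wavelength is comparable to the localization size, as expected from wave-particle duality.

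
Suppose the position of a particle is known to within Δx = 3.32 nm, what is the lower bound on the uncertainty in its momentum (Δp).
1.588 × 10^-26 kg·m/s

Using the Heisenberg uncertainty principle:
ΔxΔp ≥ ℏ/2

The minimum uncertainty in momentum is:
Δp_min = ℏ/(2Δx)
Δp_min = (1.055e-34 J·s) / (2 × 3.320e-09 m)
Δp_min = 1.588e-26 kg·m/s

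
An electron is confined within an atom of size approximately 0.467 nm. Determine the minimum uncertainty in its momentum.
1.129 × 10^-25 kg·m/s

Using the Heisenberg uncertainty principle:
ΔxΔp ≥ ℏ/2

With Δx ≈ L = 4.670e-10 m (the confinement size):
Δp_min = ℏ/(2Δx)
Δp_min = (1.055e-34 J·s) / (2 × 4.670e-10 m)
Δp_min = 1.129e-25 kg·m/s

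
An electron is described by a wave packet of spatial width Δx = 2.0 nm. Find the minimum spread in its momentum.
2.636 × 10^-26 kg·m/s

For a wave packet, the spatial width Δx and momentum spread Δp are related by the uncertainty principle:
ΔxΔp ≥ ℏ/2

The minimum momentum spread is:
Δp_min = ℏ/(2Δx)
Δp_min = (1.055e-34 J·s) / (2 × 2.000e-09 m)
Δp_min = 2.636e-26 kg·m/s

A wave packet cannot have both a well-defined position and well-defined momentum.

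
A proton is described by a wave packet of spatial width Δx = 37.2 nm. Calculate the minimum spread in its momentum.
1.417 × 10^-27 kg·m/s

For a wave packet, the spatial width Δx and momentum spread Δp are related by the uncertainty principle:
ΔxΔp ≥ ℏ/2

The minimum momentum spread is:
Δp_min = ℏ/(2Δx)
Δp_min = (1.055e-34 J·s) / (2 × 3.720e-08 m)
Δp_min = 1.417e-27 kg·m/s

A wave packet cannot have both a well-defined position and well-defined momentum.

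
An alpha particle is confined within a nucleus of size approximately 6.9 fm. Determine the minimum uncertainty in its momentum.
7.642 × 10^-21 kg·m/s

Using the Heisenberg uncertainty principle:
ΔxΔp ≥ ℏ/2

With Δx ≈ L = 6.900e-15 m (the confinement size):
Δp_min = ℏ/(2Δx)
Δp_min = (1.055e-34 J·s) / (2 × 6.900e-15 m)
Δp_min = 7.642e-21 kg·m/s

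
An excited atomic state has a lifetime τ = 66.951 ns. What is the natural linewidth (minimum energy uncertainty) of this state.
4.916 neV

Using the energy-time uncertainty principle:
ΔEΔt ≥ ℏ/2

The lifetime τ represents the time uncertainty Δt.
The natural linewidth (minimum energy uncertainty) is:

ΔE = ℏ/(2τ)
ΔE = (1.055e-34 J·s) / (2 × 6.695e-08 s)
ΔE = 7.876e-28 J = 4.916 neV

This natural linewidth limits the precision of spectroscopic measurements.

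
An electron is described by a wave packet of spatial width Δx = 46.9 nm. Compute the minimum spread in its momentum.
1.124 × 10^-27 kg·m/s

For a wave packet, the spatial width Δx and momentum spread Δp are related by the uncertainty principle:
ΔxΔp ≥ ℏ/2

The minimum momentum spread is:
Δp_min = ℏ/(2Δx)
Δp_min = (1.055e-34 J·s) / (2 × 4.690e-08 m)
Δp_min = 1.124e-27 kg·m/s

A wave packet cannot have both a well-defined position and well-defined momentum.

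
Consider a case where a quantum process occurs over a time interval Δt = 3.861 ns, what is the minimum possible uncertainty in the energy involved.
85.239 neV

Using the energy-time uncertainty principle:
ΔEΔt ≥ ℏ/2

The minimum uncertainty in energy is:
ΔE_min = ℏ/(2Δt)
ΔE_min = (1.055e-34 J·s) / (2 × 3.861e-09 s)
ΔE_min = 1.366e-26 J = 85.239 neV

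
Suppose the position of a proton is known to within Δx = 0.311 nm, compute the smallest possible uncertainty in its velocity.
101.365 m/s

Using the Heisenberg uncertainty principle and Δp = mΔv:
ΔxΔp ≥ ℏ/2
Δx(mΔv) ≥ ℏ/2

The minimum uncertainty in velocity is:
Δv_min = ℏ/(2mΔx)
Δv_min = (1.055e-34 J·s) / (2 × 1.673e-27 kg × 3.110e-10 m)
Δv_min = 1.014e+02 m/s = 101.365 m/s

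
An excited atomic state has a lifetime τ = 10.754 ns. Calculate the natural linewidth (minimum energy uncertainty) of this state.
30.603 neV

Using the energy-time uncertainty principle:
ΔEΔt ≥ ℏ/2

The lifetime τ represents the time uncertainty Δt.
The natural linewidth (minimum energy uncertainty) is:

ΔE = ℏ/(2τ)
ΔE = (1.055e-34 J·s) / (2 × 1.075e-08 s)
ΔE = 4.903e-27 J = 30.603 neV

This natural linewidth limits the precision of spectroscopic measurements.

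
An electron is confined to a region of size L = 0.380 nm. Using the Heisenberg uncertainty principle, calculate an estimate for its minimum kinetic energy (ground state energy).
65.962 meV

Using the uncertainty principle to estimate ground state energy:

1. The position uncertainty is approximately the confinement size:
   Δx ≈ L = 3.800e-10 m

2. From ΔxΔp ≥ ℏ/2, the minimum momentum uncertainty is:
   Δp ≈ ℏ/(2L) = 1.388e-25 kg·m/s

3. The kinetic energy is approximately:
   KE ≈ (Δp)²/(2m) = (1.388e-25)²/(2 × 9.109e-31 kg)
   KE ≈ 1.057e-20 J = 65.962 meV

This is an order-of-magnitude estimate of the ground state energy.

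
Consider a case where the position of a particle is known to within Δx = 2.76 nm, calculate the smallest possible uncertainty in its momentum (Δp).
1.910 × 10^-26 kg·m/s

Using the Heisenberg uncertainty principle:
ΔxΔp ≥ ℏ/2

The minimum uncertainty in momentum is:
Δp_min = ℏ/(2Δx)
Δp_min = (1.055e-34 J·s) / (2 × 2.760e-09 m)
Δp_min = 1.910e-26 kg·m/s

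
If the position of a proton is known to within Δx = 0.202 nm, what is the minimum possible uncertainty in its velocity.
156.062 m/s

Using the Heisenberg uncertainty principle and Δp = mΔv:
ΔxΔp ≥ ℏ/2
Δx(mΔv) ≥ ℏ/2

The minimum uncertainty in velocity is:
Δv_min = ℏ/(2mΔx)
Δv_min = (1.055e-34 J·s) / (2 × 1.673e-27 kg × 2.020e-10 m)
Δv_min = 1.561e+02 m/s = 156.062 m/s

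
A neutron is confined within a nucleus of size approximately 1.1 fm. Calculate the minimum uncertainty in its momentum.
4.794 × 10^-20 kg·m/s

Using the Heisenberg uncertainty principle:
ΔxΔp ≥ ℏ/2

With Δx ≈ L = 1.100e-15 m (the confinement size):
Δp_min = ℏ/(2Δx)
Δp_min = (1.055e-34 J·s) / (2 × 1.100e-15 m)
Δp_min = 4.794e-20 kg·m/s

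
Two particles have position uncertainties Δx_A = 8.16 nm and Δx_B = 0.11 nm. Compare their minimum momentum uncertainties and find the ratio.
Particle B has the larger minimum momentum uncertainty, by a factor of 74.18.

For each particle, the minimum momentum uncertainty is Δp_min = ℏ/(2Δx):

Particle A: Δp_A = ℏ/(2×8.160e-09 m) = 6.462e-27 kg·m/s
Particle B: Δp_B = ℏ/(2×1.100e-10 m) = 4.794e-25 kg·m/s

Ratio: Δp_B/Δp_A = 74.18

Since Δp_min ∝ 1/Δx, the particle with smaller position uncertainty (B) has larger momentum uncertainty.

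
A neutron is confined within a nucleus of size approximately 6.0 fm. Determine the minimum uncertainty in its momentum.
8.788 × 10^-21 kg·m/s

Using the Heisenberg uncertainty principle:
ΔxΔp ≥ ℏ/2

With Δx ≈ L = 6.000e-15 m (the confinement size):
Δp_min = ℏ/(2Δx)
Δp_min = (1.055e-34 J·s) / (2 × 6.000e-15 m)
Δp_min = 8.788e-21 kg·m/s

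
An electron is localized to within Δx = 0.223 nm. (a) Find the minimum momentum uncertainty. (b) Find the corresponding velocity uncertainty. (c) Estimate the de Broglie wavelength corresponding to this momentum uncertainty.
(a) Δp_min = 2.365 × 10^-25 kg·m/s
(b) Δv_min = 259.569 km/s
(c) λ_dB = 2.802 nm

Step-by-step:

(a) From the uncertainty principle:
Δp_min = ℏ/(2Δx) = (1.055e-34 J·s)/(2 × 2.230e-10 m) = 2.365e-25 kg·m/s

(b) The velocity uncertainty:
Δv = Δp/m = (2.365e-25 kg·m/s)/(9.109e-31 kg) = 2.596e+05 m/s = 259.569 km/s

(c) The de Broglie wavelength for this momentum:
λ = h/p = (6.626e-34 J·s)/(2.365e-25 kg·m/s) = 2.802e-09 m = 2.802 nm

Note: The de Broglie wavelength is comparable to the localization size, as expected from wave-particle duality.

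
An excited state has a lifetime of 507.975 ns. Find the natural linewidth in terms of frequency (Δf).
156.656 kHz

Using the energy-time uncertainty principle and E = hf:
ΔEΔt ≥ ℏ/2
hΔf·Δt ≥ ℏ/2

The minimum frequency uncertainty is:
Δf = ℏ/(2hτ) = 1/(4πτ)
Δf = 1/(4π × 5.080e-07 s)
Δf = 1.567e+05 Hz = 156.656 kHz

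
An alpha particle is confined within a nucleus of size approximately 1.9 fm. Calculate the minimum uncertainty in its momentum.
2.775 × 10^-20 kg·m/s

Using the Heisenberg uncertainty principle:
ΔxΔp ≥ ℏ/2

With Δx ≈ L = 1.900e-15 m (the confinement size):
Δp_min = ℏ/(2Δx)
Δp_min = (1.055e-34 J·s) / (2 × 1.900e-15 m)
Δp_min = 2.775e-20 kg·m/s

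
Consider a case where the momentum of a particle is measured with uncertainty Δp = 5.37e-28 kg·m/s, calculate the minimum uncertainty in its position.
98.191 nm

Using the Heisenberg uncertainty principle:
ΔxΔp ≥ ℏ/2

The minimum uncertainty in position is:
Δx_min = ℏ/(2Δp)
Δx_min = (1.055e-34 J·s) / (2 × 5.370e-28 kg·m/s)
Δx_min = 9.819e-08 m = 98.191 nm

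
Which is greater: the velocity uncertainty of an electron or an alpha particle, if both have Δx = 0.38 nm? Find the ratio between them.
The electron has the larger minimum velocity uncertainty, by a ratio of 7294.3.

For both particles, Δp_min = ℏ/(2Δx) = 1.388e-25 kg·m/s (same for both).

The velocity uncertainty is Δv = Δp/m:
- electron: Δv = 1.388e-25 / 9.109e-31 = 1.523e+05 m/s = 152.326 km/s
- alpha particle: Δv = 1.388e-25 / 6.645e-27 = 2.088e+01 m/s = 20.883 m/s

Ratio: 1.523e+05 / 2.088e+01 = 7294.3

The lighter particle has larger velocity uncertainty because Δv ∝ 1/m.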